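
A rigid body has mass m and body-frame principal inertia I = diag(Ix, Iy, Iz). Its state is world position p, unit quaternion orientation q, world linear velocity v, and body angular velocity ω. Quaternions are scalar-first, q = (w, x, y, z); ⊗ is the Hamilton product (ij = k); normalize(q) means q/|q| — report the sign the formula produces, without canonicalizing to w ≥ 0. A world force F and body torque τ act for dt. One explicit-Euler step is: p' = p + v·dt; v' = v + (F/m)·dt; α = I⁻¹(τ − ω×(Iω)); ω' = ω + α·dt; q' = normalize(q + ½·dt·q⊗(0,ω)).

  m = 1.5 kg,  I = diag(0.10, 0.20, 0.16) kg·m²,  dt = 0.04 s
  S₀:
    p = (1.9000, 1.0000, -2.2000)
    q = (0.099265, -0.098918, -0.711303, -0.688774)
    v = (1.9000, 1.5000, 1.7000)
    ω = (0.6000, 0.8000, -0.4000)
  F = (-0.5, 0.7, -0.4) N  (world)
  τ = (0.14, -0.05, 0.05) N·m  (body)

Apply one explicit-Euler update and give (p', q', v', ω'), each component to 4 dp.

linear accel F/m = (-0.3333, 0.4667, -0.2667)
p + v·dt = (1.9760, 1.0600, -2.1320)
v + (F/m)dt = (1.8867, 1.5187, 1.6893)
precession coupling ω×(Iω) = (0.0128, 0.0144, 0.0480)
(τ − ω×Iω)/I = (1.2720, -0.3220, 0.0125)
ω + α·dt = (0.6509, 0.7871, -0.3995)
q⊗(0,ω) = (0.3528836, 0.8950994, -0.3734196, 0.3079414)
q + ½dt·q⊗(0,ω), renormalized = (0.1063, -0.0810, -0.7186, -0.6825)

p' = (1.9760, 1.0600, -2.1320)
q' = (0.1063, -0.0810, -0.7186, -0.6825)
v' = (1.8867, 1.5187, 1.6893)
ω' = (0.6509, 0.7871, -0.3995)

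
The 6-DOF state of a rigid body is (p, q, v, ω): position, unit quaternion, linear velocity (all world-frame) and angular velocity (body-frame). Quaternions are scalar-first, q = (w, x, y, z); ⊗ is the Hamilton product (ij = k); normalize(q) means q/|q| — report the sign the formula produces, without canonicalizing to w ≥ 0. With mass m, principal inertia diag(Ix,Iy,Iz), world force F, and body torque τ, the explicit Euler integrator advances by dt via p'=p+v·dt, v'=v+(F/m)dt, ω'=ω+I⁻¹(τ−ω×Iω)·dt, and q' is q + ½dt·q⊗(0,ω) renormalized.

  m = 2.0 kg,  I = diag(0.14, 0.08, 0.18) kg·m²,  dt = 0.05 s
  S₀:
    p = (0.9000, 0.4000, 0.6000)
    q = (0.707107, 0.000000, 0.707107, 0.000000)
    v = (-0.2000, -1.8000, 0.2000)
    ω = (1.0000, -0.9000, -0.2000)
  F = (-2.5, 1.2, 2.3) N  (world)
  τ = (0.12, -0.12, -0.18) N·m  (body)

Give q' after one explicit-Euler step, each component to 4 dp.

2q̇ = q⊗(0,ω) = (0.6363963, 0.5656856, -0.6363963, -0.8485284)
q + ½dt·q⊗(0,ω), renormalized = (0.7226, 0.0141, 0.6908, -0.0212)

q' = (0.7226, 0.0141, 0.6908, -0.0212)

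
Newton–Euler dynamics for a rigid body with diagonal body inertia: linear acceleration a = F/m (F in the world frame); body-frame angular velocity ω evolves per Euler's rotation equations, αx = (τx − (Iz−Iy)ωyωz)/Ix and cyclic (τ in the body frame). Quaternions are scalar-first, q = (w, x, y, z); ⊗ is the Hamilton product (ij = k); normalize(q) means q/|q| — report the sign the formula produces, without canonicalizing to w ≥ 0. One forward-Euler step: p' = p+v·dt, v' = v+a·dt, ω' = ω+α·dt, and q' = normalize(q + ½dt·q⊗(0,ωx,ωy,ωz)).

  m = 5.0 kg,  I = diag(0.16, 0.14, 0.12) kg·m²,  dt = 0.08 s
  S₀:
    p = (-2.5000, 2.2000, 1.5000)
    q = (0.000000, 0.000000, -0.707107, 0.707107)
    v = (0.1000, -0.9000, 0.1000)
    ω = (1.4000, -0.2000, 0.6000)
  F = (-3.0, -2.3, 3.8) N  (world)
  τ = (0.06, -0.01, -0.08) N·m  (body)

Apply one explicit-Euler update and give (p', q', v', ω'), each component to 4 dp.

p' = (-2.4920, 2.1280, 1.5080)
q' = (-0.0226, -0.0113, -0.6663, 0.7453)
v' = (0.0520, -0.9368, 0.1608)
ω' = (1.4288, -0.2249, 0.5429)

ω×(Iω) gyroscopic = (0.0024, 0.0336, 0.0056)
α = I⁻¹(τ − ω×Iω) = (0.3600, -0.3114, -0.7133)
ω' = ω + α·dt = (1.4288, -0.2249, 0.5429)
2q̇ = q⊗(0,ω) = (-0.5656856, -0.2828428, 0.9899498, 0.9899498)
updated quaternion q' = (-0.0226, -0.0113, -0.6663, 0.7453)
p + v·dt = (-2.4920, 2.1280, 1.5080)
new velocity v' = (0.0520, -0.9368, 0.1608)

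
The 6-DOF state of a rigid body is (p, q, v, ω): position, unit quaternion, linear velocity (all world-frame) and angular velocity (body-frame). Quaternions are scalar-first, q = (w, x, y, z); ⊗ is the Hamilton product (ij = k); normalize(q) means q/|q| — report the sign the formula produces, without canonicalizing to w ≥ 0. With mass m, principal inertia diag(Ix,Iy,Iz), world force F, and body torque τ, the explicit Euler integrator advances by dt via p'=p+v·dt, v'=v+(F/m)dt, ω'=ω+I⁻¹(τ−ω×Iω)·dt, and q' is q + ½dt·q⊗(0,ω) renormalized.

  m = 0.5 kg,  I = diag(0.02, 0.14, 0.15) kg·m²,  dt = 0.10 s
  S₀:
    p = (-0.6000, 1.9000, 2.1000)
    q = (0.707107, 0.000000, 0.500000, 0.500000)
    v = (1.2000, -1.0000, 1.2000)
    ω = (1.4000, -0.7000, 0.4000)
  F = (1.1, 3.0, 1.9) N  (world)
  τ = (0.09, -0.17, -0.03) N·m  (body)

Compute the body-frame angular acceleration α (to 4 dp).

precession coupling ω×(Iω) = (-0.0028, -0.0728, -0.1176)
angular accel α = (4.6400, -0.6943, 0.5840)

α = (4.6400, -0.6943, 0.5840)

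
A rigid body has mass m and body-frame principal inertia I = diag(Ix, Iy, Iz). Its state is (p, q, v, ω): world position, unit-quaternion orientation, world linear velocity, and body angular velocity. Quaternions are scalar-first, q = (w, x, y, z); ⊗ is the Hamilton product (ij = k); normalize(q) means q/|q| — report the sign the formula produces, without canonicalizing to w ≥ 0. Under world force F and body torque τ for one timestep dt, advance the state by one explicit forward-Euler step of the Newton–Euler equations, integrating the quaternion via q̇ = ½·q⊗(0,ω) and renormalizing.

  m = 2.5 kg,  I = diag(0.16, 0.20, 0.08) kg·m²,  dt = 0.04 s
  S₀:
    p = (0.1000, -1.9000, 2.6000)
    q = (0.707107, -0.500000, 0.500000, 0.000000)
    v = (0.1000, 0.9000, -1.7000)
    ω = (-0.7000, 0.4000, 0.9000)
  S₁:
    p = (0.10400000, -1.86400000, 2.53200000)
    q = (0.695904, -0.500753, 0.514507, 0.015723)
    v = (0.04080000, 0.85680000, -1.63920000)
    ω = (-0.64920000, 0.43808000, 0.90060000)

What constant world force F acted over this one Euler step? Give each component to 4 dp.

velocity change Δv = (-0.05920000, -0.04320000, 0.06080000)
applied force F = (-3.7000, -2.7000, 3.8000)

F = (-3.7000, -2.7000, 3.8000)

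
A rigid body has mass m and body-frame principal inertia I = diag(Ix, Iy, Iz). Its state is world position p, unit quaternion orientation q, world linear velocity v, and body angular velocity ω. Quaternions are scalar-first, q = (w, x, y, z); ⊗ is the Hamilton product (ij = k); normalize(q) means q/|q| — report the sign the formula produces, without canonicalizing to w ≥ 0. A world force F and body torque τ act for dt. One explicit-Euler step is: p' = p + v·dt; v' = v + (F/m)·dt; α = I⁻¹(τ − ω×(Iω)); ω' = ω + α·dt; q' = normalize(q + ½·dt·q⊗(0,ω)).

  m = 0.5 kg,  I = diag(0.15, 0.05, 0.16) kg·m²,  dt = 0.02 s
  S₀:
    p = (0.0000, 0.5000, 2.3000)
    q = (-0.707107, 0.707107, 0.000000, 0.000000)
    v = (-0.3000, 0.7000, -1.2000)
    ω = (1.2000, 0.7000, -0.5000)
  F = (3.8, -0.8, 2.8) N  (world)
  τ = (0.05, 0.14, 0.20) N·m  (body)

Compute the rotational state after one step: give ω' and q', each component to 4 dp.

angular accel α = (0.5900, 2.6800, 1.7750)
ω' = ω + α·dt = (1.2118, 0.7536, -0.4645)
q⊗(0,ω) = (-0.8485284, -0.8485284, -0.1414214, 0.8485284)
q' = normalize(q + ½dt·q⊗(0,ω)) = (-0.7155, 0.6985, -0.0014, 0.0085)

ω' = (1.2118, 0.7536, -0.4645)
q' = (-0.7155, 0.6985, -0.0014, 0.0085)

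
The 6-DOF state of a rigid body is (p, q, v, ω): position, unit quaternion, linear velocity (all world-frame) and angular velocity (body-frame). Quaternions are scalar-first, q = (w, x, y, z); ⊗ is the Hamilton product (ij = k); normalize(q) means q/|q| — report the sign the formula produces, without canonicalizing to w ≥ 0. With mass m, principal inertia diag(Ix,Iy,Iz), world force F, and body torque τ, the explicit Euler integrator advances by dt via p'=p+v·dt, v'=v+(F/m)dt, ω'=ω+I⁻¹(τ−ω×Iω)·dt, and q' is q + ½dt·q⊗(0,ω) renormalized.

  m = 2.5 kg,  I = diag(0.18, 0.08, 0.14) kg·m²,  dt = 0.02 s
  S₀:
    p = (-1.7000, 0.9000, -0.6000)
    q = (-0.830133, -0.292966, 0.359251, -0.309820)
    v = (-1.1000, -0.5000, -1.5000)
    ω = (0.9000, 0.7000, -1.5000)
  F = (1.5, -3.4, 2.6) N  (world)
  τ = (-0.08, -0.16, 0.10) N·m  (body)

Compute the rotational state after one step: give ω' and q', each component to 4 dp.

ω' = (0.8981, 0.6735, -1.4767)
q' = (-0.8345, -0.3036, 0.3462, -0.3026)

(τ − ω×Iω)/I = (-0.0944, -1.3250, 1.1643)
ω' = ω + α·dt = (0.8981, 0.6735, -1.4767)
q⊗(0,ω) = (-0.4525363, -1.0691222, -1.2993801, 0.7167974)
q + ½dt·q⊗(0,ω), renormalized = (-0.8345, -0.3036, 0.3462, -0.3026)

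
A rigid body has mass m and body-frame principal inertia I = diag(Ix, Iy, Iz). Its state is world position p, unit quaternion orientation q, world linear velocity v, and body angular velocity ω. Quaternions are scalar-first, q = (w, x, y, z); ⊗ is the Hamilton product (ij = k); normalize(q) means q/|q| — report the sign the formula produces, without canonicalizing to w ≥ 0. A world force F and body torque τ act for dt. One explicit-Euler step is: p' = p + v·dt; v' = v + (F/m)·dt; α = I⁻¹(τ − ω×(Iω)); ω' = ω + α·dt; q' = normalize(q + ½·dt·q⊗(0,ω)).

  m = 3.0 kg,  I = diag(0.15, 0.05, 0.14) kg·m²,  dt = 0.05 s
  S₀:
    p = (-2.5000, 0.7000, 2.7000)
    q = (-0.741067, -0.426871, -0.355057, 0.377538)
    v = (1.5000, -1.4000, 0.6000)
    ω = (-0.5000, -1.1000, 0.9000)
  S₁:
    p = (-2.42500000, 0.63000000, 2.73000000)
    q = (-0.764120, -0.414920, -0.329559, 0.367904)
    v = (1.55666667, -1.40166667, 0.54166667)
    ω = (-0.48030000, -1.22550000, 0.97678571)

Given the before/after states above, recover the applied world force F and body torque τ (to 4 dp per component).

F = (3.4000, -0.1000, -3.5000)
τ = (-0.0300, -0.1300, 0.1600)

rate change Δω = (0.01970000, -0.12550000, 0.07678571)
ω₀×(Iω₀) = (-0.0891, -0.0045, -0.0550)
I·α + gyro = (-0.0300, -0.1300, 0.1600)
v₁ − v₀ = (0.05666667, -0.00166667, -0.05833333)
m·(v₁−v₀)/dt = (3.4000, -0.1000, -3.5000)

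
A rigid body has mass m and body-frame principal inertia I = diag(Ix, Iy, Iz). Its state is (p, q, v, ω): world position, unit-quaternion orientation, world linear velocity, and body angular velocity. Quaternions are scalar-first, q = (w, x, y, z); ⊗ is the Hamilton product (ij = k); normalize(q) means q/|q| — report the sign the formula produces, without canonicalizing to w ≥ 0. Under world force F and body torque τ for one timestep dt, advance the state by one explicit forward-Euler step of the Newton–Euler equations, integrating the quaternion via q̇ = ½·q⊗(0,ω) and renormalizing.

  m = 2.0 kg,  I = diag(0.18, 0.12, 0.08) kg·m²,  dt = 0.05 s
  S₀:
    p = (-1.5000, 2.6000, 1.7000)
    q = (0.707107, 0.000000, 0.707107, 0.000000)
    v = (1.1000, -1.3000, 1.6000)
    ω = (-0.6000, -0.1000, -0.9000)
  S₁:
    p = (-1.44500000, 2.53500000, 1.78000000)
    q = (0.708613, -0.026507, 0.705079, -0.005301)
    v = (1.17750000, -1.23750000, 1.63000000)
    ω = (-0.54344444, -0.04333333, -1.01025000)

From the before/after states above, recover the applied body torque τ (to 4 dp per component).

rate change Δω = (0.05655556, 0.05666667, -0.11025000)
applied torque τ = (0.2000, 0.1900, -0.1800)

τ = (0.2000, 0.1900, -0.1800)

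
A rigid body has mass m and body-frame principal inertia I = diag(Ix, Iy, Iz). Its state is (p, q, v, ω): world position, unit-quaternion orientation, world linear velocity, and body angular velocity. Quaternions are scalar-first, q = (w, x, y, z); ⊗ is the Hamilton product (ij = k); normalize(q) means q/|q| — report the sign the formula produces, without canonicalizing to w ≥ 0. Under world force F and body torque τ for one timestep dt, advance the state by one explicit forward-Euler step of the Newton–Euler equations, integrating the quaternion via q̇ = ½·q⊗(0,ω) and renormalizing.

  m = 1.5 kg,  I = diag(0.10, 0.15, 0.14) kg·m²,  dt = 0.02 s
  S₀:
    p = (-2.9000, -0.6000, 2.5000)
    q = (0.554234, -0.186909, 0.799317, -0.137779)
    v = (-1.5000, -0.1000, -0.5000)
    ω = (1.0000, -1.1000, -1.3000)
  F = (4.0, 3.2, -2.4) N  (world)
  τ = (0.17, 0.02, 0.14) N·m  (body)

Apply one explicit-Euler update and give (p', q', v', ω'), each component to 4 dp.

p' = p + v·dt = (-2.9300, -0.6020, 2.4900)
v' = v + a·dt = (-1.4467, -0.0573, -0.5320)
precession coupling ω×(Iω) = (-0.0143, 0.0520, -0.0550)
angular accel α = (1.8430, -0.2133, 1.3929)
new body rate ω' = (1.0369, -1.1043, -1.2721)
2q̇ = q⊗(0,ω) = (0.8870450, -0.6364350, -0.9904181, -1.3142213)
q' = normalize(q + ½dt·q⊗(0,ω)) = (0.5630, -0.1932, 0.7893, -0.1509)

p' = (-2.9300, -0.6020, 2.4900)
q' = (0.5630, -0.1932, 0.7893, -0.1509)
v' = (-1.4467, -0.0573, -0.5320)
ω' = (1.0369, -1.1043, -1.2721)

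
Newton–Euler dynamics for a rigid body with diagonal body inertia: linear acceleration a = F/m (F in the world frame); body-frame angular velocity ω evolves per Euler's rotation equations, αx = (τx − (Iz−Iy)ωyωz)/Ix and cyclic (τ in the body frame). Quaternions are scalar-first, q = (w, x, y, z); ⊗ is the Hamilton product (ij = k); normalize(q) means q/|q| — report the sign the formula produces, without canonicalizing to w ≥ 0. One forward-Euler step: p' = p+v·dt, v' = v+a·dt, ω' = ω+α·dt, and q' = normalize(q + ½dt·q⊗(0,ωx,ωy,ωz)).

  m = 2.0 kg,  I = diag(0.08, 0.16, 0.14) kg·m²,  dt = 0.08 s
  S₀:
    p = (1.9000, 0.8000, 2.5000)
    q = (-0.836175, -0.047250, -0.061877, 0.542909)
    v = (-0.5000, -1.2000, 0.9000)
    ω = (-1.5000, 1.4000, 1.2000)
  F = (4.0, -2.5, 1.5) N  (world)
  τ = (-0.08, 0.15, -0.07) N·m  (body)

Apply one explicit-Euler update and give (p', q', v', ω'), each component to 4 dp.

p' = (1.8600, 0.7040, 2.5720)
q' = (-0.8577, -0.0303, -0.1384, 0.4942)
v' = (-0.3400, -1.3000, 0.9600)
ω' = (-1.5464, 1.4210, 1.2560)

ω×(Iω) gyroscopic = (-0.0336, 0.1080, -0.1680)
α = I⁻¹(τ − ω×Iω) = (-0.5800, 0.2625, 0.7000)
ω + α·dt = (-1.5464, 1.4210, 1.2560)
Hamilton product q⊗(0,ω) = (-0.6357380, 0.4199375, -1.9283085, -1.1623755)
q + ½dt·q⊗(0,ω), renormalized = (-0.8577, -0.0303, -0.1384, 0.4942)
a = (2.0000, -1.2500, 0.7500)
p + v·dt = (1.8600, 0.7040, 2.5720)
v + (F/m)dt = (-0.3400, -1.3000, 0.9600)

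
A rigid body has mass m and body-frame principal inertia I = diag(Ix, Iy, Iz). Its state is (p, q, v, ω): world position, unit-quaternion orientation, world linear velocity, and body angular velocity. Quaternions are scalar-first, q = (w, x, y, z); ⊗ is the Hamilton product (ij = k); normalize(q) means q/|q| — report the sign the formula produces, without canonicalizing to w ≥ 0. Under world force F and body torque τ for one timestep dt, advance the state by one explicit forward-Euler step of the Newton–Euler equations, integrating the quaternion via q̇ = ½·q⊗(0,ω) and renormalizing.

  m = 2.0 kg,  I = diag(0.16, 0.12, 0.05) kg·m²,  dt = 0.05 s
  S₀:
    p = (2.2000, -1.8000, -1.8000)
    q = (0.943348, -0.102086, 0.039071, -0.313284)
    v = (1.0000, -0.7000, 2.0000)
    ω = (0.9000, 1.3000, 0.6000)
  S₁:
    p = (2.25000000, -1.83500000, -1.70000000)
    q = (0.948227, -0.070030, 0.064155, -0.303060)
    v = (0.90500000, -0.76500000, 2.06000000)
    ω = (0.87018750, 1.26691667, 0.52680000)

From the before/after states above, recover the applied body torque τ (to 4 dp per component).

Δω = ω₁−ω₀ = (-0.02981250, -0.03308333, -0.07320000)
gyro term ω₀×Iω₀ = (-0.0546, 0.0594, -0.0468)
applied torque τ = (-0.1500, -0.0200, -0.1200)

τ = (-0.1500, -0.0200, -0.1200)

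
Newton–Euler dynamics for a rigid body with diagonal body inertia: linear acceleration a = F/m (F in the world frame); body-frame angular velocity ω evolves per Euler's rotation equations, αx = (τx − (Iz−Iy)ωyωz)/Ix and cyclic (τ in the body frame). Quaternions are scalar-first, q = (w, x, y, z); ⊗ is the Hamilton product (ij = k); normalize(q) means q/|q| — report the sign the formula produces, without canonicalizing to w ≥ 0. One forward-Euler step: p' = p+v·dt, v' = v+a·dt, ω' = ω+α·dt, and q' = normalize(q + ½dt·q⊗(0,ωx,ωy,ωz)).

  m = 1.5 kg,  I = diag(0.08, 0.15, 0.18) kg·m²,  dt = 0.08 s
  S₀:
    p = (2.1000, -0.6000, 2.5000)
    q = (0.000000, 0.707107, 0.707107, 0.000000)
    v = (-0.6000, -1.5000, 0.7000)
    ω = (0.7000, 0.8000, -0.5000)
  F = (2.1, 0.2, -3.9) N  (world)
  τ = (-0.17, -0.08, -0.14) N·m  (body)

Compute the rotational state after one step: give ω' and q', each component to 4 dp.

ω' = (0.5420, 0.7387, -0.5796)
q' = (-0.0424, 0.6922, 0.7205, 0.0028)

precession coupling ω×(Iω) = (-0.0120, 0.0350, 0.0392)
α = I⁻¹(τ − ω×Iω) = (-1.9750, -0.7667, -0.9956)
ω + α·dt = (0.5420, 0.7387, -0.5796)
Hamilton product q⊗(0,ω) = (-1.0606605, -0.3535535, 0.3535535, 0.0707107)
q + ½dt·q⊗(0,ω), renormalized = (-0.0424, 0.6922, 0.7205, 0.0028)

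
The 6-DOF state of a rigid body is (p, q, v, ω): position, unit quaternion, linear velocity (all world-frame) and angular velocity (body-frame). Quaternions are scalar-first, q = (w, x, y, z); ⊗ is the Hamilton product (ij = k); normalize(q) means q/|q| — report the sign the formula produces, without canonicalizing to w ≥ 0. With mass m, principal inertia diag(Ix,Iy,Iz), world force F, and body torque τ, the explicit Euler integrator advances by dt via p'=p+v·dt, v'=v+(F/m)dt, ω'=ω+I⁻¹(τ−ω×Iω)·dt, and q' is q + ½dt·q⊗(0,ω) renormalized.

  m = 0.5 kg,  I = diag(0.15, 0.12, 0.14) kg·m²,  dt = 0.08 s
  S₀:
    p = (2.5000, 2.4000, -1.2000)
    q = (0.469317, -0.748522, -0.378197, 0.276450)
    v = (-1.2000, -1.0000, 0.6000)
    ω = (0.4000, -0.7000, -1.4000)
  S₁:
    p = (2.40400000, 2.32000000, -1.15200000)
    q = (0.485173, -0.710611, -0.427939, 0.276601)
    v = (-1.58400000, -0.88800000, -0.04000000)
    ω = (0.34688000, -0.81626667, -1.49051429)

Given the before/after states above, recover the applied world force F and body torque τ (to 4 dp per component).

F = (-2.4000, 0.7000, -4.0000)
τ = (-0.0800, -0.1800, -0.1500)

rate change Δω = (-0.05312000, -0.11626667, -0.09051429)
gyro term ω₀×Iω₀ = (0.0196, -0.0056, 0.0084)
I·α + gyro = (-0.0800, -0.1800, -0.1500)
v₁ − v₀ = (-0.38400000, 0.11200000, -0.64000000)
F = m·Δv/dt = (-2.4000, 0.7000, -4.0000)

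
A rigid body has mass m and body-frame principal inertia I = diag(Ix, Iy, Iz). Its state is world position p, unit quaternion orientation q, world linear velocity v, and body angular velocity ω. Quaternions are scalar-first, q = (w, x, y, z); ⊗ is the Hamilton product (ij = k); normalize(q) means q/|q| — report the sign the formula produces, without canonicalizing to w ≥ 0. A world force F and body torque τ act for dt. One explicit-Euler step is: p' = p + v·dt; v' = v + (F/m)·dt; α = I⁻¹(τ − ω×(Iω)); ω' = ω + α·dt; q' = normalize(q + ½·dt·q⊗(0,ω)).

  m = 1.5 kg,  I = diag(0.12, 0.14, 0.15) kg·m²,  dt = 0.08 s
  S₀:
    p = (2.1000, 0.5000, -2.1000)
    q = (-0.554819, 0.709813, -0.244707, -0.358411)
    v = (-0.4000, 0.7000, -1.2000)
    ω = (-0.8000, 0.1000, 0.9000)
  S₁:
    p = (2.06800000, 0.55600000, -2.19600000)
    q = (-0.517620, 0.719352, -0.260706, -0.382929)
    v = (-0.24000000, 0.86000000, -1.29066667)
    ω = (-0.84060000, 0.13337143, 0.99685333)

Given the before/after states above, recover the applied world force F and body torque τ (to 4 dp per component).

F = (3.0000, 3.0000, -1.7000)
τ = (-0.0600, 0.0800, 0.1800)

velocity change Δv = (0.16000000, 0.16000000, -0.09066667)
applied force F = (3.0000, 3.0000, -1.7000)
rate change Δω = (-0.04060000, 0.03337143, 0.09685333)
precession coupling = (0.0009, 0.0216, -0.0016)
applied torque τ = (-0.0600, 0.0800, 0.1800)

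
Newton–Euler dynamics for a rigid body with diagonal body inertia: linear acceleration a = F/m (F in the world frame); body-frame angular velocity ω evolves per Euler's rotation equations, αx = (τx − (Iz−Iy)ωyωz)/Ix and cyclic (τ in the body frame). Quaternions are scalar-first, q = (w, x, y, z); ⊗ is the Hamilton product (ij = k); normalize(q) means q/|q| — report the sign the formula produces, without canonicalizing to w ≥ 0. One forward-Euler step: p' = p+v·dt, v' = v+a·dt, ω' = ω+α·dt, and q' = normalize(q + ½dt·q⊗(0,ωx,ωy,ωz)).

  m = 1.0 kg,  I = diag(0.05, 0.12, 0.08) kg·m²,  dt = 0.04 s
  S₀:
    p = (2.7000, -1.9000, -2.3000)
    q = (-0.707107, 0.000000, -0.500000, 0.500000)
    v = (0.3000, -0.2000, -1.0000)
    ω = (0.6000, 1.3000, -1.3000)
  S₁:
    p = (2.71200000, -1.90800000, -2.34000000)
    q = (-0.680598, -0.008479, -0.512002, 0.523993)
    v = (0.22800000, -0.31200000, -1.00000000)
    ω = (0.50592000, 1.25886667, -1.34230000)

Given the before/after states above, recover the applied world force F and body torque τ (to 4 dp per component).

F = (-1.8000, -2.8000, 0.0000)
τ = (-0.0500, -0.1000, -0.0300)

rate change Δω = (-0.09408000, -0.04113333, -0.04230000)
ω₀×(Iω₀) = (0.0676, 0.0234, 0.0546)
applied torque τ = (-0.0500, -0.1000, -0.0300)
velocity change Δv = (-0.07200000, -0.11200000, 0.00000000)
applied force F = (-1.8000, -2.8000, 0.0000)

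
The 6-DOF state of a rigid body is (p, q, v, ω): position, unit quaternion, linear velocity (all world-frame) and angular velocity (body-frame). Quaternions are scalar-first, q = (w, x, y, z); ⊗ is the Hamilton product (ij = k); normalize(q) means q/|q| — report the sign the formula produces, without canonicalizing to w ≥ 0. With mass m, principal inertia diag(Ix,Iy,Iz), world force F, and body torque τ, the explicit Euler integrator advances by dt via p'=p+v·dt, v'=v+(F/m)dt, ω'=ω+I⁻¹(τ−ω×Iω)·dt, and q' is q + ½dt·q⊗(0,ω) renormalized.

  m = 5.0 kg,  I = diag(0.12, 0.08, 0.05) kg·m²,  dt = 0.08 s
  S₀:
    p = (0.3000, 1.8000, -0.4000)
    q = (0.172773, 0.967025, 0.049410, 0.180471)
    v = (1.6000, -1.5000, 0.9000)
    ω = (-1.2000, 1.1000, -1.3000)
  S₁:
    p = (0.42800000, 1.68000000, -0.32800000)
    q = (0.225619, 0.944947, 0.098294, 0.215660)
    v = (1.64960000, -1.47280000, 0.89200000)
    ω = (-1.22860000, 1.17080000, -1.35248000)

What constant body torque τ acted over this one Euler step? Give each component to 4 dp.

ω₁ − ω₀ = (-0.02860000, 0.07080000, -0.05248000)
gyro term ω₀×Iω₀ = (0.0429, 0.1092, 0.0528)
τ = I·(Δω/dt) + ω₀×(Iω₀) = (0.0000, 0.1800, 0.0200)

τ = (0.0000, 0.1800, 0.0200)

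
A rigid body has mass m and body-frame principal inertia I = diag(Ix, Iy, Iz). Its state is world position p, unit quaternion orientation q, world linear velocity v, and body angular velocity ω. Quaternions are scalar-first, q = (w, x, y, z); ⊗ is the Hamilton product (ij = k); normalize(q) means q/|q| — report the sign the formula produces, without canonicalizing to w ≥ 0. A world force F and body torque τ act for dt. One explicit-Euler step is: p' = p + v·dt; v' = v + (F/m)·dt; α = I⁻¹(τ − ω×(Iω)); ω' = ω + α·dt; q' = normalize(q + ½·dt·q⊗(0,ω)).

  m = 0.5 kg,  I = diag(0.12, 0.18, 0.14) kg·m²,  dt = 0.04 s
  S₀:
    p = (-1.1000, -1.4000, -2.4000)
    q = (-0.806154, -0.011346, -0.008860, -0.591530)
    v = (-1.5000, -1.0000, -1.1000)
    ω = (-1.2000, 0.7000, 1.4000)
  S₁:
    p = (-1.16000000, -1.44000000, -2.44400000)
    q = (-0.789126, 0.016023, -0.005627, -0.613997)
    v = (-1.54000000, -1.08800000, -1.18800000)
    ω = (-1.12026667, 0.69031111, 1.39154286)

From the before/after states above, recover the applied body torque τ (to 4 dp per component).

Δω = ω₁−ω₀ = (0.07973333, -0.00968889, -0.00845714)
gyro term ω₀×Iω₀ = (-0.0392, 0.0336, -0.0504)
I·α + gyro = (0.2000, -0.0100, -0.0800)

τ = (0.2000, -0.0100, -0.0800)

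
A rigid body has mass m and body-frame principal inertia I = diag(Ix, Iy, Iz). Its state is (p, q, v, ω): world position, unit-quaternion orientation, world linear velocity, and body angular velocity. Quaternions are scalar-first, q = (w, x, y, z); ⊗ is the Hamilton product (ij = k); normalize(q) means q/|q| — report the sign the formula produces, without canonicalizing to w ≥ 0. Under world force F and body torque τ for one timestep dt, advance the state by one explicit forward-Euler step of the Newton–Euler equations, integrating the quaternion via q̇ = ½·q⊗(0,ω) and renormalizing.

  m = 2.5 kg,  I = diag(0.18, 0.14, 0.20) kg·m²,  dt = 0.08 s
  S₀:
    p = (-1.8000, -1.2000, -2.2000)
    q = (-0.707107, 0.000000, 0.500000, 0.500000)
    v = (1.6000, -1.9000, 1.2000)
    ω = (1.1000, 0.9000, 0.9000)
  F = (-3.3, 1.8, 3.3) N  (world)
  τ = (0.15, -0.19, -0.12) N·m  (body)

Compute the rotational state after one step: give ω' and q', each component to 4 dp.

ω' = (1.1451, 0.8027, 0.8678)
q' = (-0.7414, -0.0310, 0.4954, 0.4515)

gyro term ω×Iω = (0.0486, -0.0198, -0.0396)
(τ − ω×Iω)/I = (0.5633, -1.2157, -0.4020)
ω + α·dt = (1.1451, 0.8027, 0.8678)
q⊗(0,ω) = (-0.9000000, -0.7778177, -0.0863963, -1.1863963)
updated quaternion q' = (-0.7414, -0.0310, 0.4954, 0.4515)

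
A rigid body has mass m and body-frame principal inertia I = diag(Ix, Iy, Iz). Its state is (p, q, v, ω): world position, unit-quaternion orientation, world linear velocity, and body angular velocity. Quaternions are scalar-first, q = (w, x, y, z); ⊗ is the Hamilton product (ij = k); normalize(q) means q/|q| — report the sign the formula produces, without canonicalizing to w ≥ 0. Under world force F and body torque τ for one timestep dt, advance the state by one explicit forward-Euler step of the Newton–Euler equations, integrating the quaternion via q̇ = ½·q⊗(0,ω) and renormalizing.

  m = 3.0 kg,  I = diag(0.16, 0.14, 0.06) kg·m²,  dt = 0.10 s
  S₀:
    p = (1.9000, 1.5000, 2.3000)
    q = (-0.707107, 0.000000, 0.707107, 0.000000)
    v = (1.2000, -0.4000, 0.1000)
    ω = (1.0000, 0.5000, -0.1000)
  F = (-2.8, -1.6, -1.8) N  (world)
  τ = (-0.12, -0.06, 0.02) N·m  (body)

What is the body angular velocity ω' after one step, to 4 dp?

ω' = (0.9225, 0.4643, -0.0500)

precession coupling ω×(Iω) = (0.0040, -0.0100, -0.0100)
(τ − ω×Iω)/I = (-0.7750, -0.3571, 0.5000)
ω' = ω + α·dt = (0.9225, 0.4643, -0.0500)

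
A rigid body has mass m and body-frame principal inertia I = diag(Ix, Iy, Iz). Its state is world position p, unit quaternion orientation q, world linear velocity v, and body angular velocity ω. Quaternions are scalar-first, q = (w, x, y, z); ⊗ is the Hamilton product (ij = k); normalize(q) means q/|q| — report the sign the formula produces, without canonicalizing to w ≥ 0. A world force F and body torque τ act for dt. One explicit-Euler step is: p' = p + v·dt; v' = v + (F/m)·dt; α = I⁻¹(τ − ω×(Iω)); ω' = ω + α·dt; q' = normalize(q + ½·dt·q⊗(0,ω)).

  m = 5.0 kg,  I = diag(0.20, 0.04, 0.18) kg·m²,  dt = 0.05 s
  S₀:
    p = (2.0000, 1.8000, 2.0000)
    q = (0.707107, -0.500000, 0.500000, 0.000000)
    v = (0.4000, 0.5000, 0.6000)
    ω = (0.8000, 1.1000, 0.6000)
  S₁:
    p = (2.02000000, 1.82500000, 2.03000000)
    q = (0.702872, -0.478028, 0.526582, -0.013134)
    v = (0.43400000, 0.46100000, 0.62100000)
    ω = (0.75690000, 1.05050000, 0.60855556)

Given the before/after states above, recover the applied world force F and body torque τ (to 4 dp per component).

F = (3.4000, -3.9000, 2.1000)
τ = (-0.0800, -0.0300, -0.1100)

rate change Δω = (-0.04310000, -0.04950000, 0.00855556)
gyro term ω₀×Iω₀ = (0.0924, 0.0096, -0.1408)
τ = I·(Δω/dt) + ω₀×(Iω₀) = (-0.0800, -0.0300, -0.1100)
velocity change Δv = (0.03400000, -0.03900000, 0.02100000)
applied force F = (3.4000, -3.9000, 2.1000)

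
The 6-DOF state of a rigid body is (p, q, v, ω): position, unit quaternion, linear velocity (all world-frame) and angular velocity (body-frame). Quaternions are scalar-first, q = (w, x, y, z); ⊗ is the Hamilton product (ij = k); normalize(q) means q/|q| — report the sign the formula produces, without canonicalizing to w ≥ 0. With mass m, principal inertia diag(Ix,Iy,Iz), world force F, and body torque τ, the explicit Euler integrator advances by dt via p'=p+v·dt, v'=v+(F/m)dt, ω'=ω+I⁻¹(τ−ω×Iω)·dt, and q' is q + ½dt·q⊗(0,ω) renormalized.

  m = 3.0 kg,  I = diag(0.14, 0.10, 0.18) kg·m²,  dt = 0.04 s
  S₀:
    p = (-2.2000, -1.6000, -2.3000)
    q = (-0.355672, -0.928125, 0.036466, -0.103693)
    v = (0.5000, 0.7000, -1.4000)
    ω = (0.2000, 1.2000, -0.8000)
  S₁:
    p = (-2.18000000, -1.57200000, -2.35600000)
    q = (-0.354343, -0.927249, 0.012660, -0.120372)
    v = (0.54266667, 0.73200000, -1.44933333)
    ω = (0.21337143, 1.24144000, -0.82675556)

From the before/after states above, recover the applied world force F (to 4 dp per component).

F = (3.2000, 2.4000, -3.7000)

Δv = v₁−v₀ = (0.04266667, 0.03200000, -0.04933333)
m·(v₁−v₀)/dt = (3.2000, 2.4000, -3.7000)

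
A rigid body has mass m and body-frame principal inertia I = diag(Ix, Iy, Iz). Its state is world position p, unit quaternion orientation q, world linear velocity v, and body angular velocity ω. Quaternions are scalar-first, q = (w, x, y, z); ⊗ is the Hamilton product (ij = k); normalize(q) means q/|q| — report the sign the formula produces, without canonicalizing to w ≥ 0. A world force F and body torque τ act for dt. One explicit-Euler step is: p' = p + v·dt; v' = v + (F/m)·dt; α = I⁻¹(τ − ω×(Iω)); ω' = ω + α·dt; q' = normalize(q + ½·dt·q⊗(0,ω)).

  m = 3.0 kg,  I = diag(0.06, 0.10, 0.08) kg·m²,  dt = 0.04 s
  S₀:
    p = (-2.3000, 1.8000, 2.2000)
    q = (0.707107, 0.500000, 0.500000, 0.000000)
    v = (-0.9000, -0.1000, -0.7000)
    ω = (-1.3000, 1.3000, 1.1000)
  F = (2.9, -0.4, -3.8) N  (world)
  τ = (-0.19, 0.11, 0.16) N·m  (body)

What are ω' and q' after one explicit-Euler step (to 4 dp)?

ω' = (-1.4076, 1.3326, 1.2138)
q' = (0.7065, 0.4922, 0.5069, 0.0415)

gyro term ω×Iω = (-0.0286, 0.0286, -0.0676)
(τ − ω×Iω)/I = (-2.6900, 0.8140, 2.8450)
ω + α·dt = (-1.4076, 1.3326, 1.2138)
Hamilton product q⊗(0,ω) = (0.0000000, -0.3692391, 0.3692391, 2.0778177)
q' = normalize(q + ½dt·q⊗(0,ω)) = (0.7065, 0.4922, 0.5069, 0.0415)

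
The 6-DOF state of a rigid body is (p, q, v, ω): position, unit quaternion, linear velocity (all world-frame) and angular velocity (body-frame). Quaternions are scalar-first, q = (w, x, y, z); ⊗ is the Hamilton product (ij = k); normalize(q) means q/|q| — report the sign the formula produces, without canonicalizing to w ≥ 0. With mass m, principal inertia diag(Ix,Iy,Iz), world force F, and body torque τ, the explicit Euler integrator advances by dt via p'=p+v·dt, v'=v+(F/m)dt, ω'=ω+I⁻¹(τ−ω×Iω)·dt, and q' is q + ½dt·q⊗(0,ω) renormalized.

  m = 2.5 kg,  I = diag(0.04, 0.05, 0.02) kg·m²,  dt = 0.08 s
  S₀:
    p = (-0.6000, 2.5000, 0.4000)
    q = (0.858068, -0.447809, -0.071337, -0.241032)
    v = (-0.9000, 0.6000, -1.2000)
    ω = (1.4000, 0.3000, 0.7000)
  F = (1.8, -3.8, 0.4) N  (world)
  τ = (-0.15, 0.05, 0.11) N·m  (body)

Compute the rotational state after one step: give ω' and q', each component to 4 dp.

precession coupling ω×(Iω) = (-0.0063, 0.0196, 0.0042)
(τ − ω×Iω)/I = (-3.5925, 0.6080, 5.2900)
ω' = ω + α·dt = (1.1126, 0.3486, 1.1232)
2q̇ = q⊗(0,ω) = (0.8170561, 1.2236689, 0.2334419, 0.5661767)
updated quaternion q' = (0.8889, -0.3981, -0.0619, -0.2179)

ω' = (1.1126, 0.3486, 1.1232)
q' = (0.8889, -0.3981, -0.0619, -0.2179)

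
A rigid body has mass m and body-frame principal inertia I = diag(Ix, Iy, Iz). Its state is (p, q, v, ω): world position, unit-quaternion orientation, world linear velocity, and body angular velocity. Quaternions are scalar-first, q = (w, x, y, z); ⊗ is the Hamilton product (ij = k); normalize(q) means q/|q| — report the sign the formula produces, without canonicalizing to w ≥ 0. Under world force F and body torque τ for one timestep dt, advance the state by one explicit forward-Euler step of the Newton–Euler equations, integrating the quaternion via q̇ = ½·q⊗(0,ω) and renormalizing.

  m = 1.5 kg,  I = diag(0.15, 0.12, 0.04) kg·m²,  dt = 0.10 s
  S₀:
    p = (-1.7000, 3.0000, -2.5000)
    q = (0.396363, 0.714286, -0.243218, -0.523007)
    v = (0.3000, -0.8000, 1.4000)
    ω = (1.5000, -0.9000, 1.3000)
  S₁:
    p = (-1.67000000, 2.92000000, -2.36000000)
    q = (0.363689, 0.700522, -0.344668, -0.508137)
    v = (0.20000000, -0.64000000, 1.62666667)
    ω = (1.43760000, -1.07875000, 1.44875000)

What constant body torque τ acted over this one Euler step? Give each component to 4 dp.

Δω = ω₁−ω₀ = (-0.06240000, -0.17875000, 0.14875000)
ω₀×(Iω₀) = (0.0936, 0.2145, 0.0405)
applied torque τ = (0.0000, 0.0000, 0.1000)

τ = (0.0000, 0.0000, 0.1000)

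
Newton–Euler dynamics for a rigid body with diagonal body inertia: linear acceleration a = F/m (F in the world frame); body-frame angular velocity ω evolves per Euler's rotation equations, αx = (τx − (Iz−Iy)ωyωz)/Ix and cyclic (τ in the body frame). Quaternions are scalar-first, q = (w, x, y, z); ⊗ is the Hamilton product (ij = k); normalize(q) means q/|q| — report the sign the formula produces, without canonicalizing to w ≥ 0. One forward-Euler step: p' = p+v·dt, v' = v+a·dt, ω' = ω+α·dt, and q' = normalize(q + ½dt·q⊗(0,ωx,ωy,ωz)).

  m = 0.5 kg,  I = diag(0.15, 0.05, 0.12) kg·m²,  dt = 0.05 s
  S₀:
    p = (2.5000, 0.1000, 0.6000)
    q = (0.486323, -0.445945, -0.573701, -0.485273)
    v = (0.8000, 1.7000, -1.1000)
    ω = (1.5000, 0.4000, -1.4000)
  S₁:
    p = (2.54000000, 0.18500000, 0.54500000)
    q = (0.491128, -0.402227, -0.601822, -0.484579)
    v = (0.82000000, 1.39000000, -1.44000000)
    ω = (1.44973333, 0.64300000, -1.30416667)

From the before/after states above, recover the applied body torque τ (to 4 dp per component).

rate change Δω = (-0.05026667, 0.24300000, 0.09583333)
applied torque τ = (-0.1900, 0.1800, 0.1700)

τ = (-0.1900, 0.1800, 0.1700)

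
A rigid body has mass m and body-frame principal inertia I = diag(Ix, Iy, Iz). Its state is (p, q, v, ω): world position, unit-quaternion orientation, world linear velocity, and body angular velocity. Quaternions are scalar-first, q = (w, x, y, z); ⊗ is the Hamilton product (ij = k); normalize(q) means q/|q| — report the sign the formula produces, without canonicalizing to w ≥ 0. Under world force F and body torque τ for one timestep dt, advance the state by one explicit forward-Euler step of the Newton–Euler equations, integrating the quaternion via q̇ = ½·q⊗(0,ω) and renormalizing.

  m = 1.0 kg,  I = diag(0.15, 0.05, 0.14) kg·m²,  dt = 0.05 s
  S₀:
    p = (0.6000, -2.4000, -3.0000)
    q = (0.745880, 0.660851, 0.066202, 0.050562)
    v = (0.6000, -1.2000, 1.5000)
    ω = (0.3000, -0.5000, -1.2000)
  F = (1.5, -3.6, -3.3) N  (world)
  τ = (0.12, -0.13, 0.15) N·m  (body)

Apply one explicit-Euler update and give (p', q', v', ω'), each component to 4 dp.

a = F/m = (1.5000, -3.6000, -3.3000)
new position p' = (0.6300, -2.4600, -2.9250)
new velocity v' = (0.6750, -1.3800, 1.3350)
gyro term ω×Iω = (0.0540, -0.0036, 0.0150)
(τ − ω×Iω)/I = (0.4400, -2.5280, 0.9643)
new body rate ω' = (0.3220, -0.6264, -1.1518)
2q̇ = q⊗(0,ω) = (-0.1044799, 0.1696026, 0.4352498, -1.2453421)
q' = normalize(q + ½dt·q⊗(0,ω)) = (0.7429, 0.6647, 0.0770, 0.0194)

p' = (0.6300, -2.4600, -2.9250)
q' = (0.7429, 0.6647, 0.0770, 0.0194)
v' = (0.6750, -1.3800, 1.3350)
ω' = (0.3220, -0.6264, -1.1518)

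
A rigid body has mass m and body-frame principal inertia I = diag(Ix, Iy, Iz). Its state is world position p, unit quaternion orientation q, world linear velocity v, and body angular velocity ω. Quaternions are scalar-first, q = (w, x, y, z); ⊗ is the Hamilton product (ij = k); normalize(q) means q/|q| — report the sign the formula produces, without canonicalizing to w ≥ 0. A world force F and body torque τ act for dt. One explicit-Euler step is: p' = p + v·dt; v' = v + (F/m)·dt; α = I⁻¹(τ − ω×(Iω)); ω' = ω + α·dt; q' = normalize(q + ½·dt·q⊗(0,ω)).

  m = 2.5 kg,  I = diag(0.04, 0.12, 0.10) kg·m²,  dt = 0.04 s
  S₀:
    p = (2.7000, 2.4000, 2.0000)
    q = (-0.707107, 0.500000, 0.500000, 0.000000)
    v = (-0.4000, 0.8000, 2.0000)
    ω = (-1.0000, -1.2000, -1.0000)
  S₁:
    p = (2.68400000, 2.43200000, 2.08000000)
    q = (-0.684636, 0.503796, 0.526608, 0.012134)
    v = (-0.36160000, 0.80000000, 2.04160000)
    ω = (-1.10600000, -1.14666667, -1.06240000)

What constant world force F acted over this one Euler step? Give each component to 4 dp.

F = (2.4000, 0.0000, 2.6000)

Δv = v₁−v₀ = (0.03840000, 0.00000000, 0.04160000)
m·(v₁−v₀)/dt = (2.4000, 0.0000, 2.6000)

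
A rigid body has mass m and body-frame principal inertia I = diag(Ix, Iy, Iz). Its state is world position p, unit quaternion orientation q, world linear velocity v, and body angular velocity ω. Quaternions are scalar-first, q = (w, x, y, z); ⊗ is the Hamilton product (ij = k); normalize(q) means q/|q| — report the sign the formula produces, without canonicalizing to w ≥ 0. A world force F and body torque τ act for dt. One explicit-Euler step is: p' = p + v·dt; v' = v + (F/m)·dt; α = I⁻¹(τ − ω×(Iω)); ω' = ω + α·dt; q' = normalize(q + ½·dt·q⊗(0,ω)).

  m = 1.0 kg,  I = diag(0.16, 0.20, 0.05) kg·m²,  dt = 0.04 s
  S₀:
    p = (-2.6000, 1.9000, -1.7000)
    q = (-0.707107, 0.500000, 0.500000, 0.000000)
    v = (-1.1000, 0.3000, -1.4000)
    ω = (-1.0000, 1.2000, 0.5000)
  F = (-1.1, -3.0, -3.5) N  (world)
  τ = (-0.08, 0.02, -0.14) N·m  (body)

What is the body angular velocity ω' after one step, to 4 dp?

precession coupling ω×(Iω) = (-0.0900, -0.0550, -0.0480)
α = I⁻¹(τ − ω×Iω) = (0.0625, 0.3750, -1.8400)
new body rate ω' = (-0.9975, 1.2150, 0.4264)

ω' = (-0.9975, 1.2150, 0.4264)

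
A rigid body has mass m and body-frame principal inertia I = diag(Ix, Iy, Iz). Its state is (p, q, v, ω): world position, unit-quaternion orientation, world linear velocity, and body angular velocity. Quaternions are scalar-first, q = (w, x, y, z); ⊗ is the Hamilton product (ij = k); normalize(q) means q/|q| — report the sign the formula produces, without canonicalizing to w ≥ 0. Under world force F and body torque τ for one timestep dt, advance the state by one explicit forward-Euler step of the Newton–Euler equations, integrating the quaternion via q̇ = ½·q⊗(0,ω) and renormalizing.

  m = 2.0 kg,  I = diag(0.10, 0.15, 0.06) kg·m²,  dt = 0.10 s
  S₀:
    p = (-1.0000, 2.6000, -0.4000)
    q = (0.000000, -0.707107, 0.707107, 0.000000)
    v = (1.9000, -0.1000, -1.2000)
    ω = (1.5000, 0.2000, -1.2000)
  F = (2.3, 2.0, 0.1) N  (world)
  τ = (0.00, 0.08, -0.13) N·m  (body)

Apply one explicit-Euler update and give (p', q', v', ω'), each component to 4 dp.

angular accel α = (-0.2160, 1.0133, -2.4167)
ω + α·dt = (1.4784, 0.3013, -1.4417)
2q̇ = q⊗(0,ω) = (0.9192391, -0.8485284, -0.8485284, -1.2020819)
q + ½dt·q⊗(0,ω), renormalized = (0.0457, -0.7461, 0.6616, -0.0598)
new position p' = (-0.8100, 2.5900, -0.5200)
v + (F/m)dt = (2.0150, 0.0000, -1.1950)

p' = (-0.8100, 2.5900, -0.5200)
q' = (0.0457, -0.7461, 0.6616, -0.0598)
v' = (2.0150, 0.0000, -1.1950)
ω' = (1.4784, 0.3013, -1.4417)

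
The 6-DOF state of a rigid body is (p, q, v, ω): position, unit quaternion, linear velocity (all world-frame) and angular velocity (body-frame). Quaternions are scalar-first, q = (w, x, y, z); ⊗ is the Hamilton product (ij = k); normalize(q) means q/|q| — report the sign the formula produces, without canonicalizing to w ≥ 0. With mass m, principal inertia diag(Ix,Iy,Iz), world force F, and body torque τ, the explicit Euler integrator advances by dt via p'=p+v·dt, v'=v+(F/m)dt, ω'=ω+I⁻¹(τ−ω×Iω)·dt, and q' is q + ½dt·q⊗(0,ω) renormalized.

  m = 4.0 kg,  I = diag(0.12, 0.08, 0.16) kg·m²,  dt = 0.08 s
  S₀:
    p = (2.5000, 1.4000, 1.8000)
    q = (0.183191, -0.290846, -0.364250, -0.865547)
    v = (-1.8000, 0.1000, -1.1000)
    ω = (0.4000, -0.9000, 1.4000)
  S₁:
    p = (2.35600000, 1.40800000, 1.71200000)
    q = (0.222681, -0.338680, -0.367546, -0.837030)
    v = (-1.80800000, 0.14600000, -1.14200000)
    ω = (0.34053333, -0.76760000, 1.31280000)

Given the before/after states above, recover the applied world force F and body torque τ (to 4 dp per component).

velocity change Δv = (-0.00800000, 0.04600000, -0.04200000)
F = m·Δv/dt = (-0.4000, 2.3000, -2.1000)
Δω = ω₁−ω₀ = (-0.05946667, 0.13240000, -0.08720000)
gyro term ω₀×Iω₀ = (-0.1008, -0.0224, 0.0144)
I·α + gyro = (-0.1900, 0.1100, -0.1600)

F = (-0.4000, 2.3000, -2.1000)
τ = (-0.1900, 0.1100, -0.1600)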